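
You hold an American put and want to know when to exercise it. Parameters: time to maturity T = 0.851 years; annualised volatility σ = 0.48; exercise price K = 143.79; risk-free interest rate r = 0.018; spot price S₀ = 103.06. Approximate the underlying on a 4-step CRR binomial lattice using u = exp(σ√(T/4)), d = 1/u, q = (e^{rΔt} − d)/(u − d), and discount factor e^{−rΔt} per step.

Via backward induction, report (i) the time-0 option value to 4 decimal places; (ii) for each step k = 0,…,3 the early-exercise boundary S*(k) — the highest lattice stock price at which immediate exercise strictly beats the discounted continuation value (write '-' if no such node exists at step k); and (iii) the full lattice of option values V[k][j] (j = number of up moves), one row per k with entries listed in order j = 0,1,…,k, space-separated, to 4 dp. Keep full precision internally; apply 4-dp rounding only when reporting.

price = 46.7824
boundary = - - 66.1889 82.5919
tree:
46.7824
61.8257 29.0478
77.6011 43.3360 12.0730
90.7464 61.1981 22.1751 0.0000
101.2811 77.6011 40.7300 0.0000 0.0000

Δt=0.21275, u=1.24782, d=0.80140, q=0.45347, disc=e^(-rΔt)=0.99618
k=4 terminal: V=max(K-S,0) → 101.2811 77.6011 40.7300 0.0000 0.0000
k=3: j=0 S=53.0436 intr=90.7464 cont=90.1968 V=90.7464[EX]; j=1 S=82.5919 intr=61.1981 cont=60.6485 V=61.1981[EX]; j=2 S=128.6005 intr=15.1895 cont=22.1751 V=22.1751[hold]; j=3 S=200.2384 intr=0.0000 cont=0.0000 V=0.0000[hold]  S*(3)=82.5919
k=2: j=0 S=66.1889 intr=77.6011 cont=77.0515 V=77.6011[EX]; j=1 S=103.0600 intr=40.7300 cont=43.3360 V=43.3360[hold]; j=2 S=160.4704 intr=0.0000 cont=12.0730 V=12.0730[hold]  S*(2)=66.1889
k=1: j=0 S=82.5919 intr=61.1981 cont=61.8257 V=61.8257[hold]; j=1 S=128.6005 intr=15.1895 cont=29.0478 V=29.0478[hold]  S*(1)=-
k=0: j=0 S=103.0600 intr=40.7300 cont=46.7824 V=46.7824[hold]  S*(0)=-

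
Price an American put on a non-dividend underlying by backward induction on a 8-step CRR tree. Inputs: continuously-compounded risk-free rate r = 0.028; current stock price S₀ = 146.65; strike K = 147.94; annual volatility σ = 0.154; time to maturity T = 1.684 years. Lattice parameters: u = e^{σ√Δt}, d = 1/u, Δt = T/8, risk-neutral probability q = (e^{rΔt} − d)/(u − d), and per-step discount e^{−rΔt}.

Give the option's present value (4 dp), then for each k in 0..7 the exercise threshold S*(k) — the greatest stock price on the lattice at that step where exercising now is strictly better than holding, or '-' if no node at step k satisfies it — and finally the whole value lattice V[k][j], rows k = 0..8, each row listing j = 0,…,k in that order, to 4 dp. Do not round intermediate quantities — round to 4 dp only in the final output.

params: Δt=0.21050 u=1.07321 d=0.93178 q=0.52414 e^(-rΔt)=0.99412
t_8 payoffs: 64.6104 51.9624 37.3946 20.6157 1.2900 0.0000 0.0000 0.0000 0.0000
t_7: node(7,0) S=89.4303 payoff=58.5097 vs cont=57.6403 → 58.5097 [stop]  node(7,1) S=103.0043 payoff=44.9357 vs cont=44.0663 → 44.9357 [stop]  node(7,2) S=118.6386 payoff=29.3014 vs cont=28.4320 → 29.3014 [stop]  node(7,3) S=136.6459 payoff=11.2941 vs cont=10.4247 → 11.2941 [stop]  node(7,4) S=157.3865 payoff=0.0000 vs cont=0.6103 → 0.6103 [wait]  node(7,5) S=181.2751 payoff=0.0000 vs cont=0.0000 → 0.0000 [wait]  node(7,6) S=208.7896 payoff=0.0000 vs cont=0.0000 → 0.0000 [wait]  node(7,7) S=240.4803 payoff=0.0000 vs cont=0.0000 → 0.0000 [wait]  ⇒ S*(7)=136.6459
t_6: node(6,0) S=95.9776 payoff=51.9624 vs cont=51.0930 → 51.9624 [stop]  node(6,1) S=110.5454 payoff=37.3946 vs cont=36.5252 → 37.3946 [stop]  node(6,2) S=127.3243 payoff=20.6157 vs cont=19.7463 → 20.6157 [stop]  node(6,3) S=146.6500 payoff=1.2900 vs cont=5.6608 → 5.6608 [wait]  node(6,4) S=168.9090 payoff=0.0000 vs cont=0.2887 → 0.2887 [wait]  node(6,5) S=194.5465 payoff=0.0000 vs cont=0.0000 → 0.0000 [wait]  node(6,6) S=224.0754 payoff=0.0000 vs cont=0.0000 → 0.0000 [wait]  ⇒ S*(6)=127.3243
t_5: node(5,0) S=103.0043 payoff=44.9357 vs cont=44.0663 → 44.9357 [stop]  node(5,1) S=118.6386 payoff=29.3014 vs cont=28.4320 → 29.3014 [stop]  node(5,2) S=136.6459 payoff=11.2941 vs cont=12.7021 → 12.7021 [wait]  node(5,3) S=157.3865 payoff=0.0000 vs cont=2.8283 → 2.8283 [wait]  node(5,4) S=181.2751 payoff=0.0000 vs cont=0.1366 → 0.1366 [wait]  node(5,5) S=208.7896 payoff=0.0000 vs cont=0.0000 → 0.0000 [wait]  ⇒ S*(5)=118.6386
t_4: node(4,0) S=110.5454 payoff=37.3946 vs cont=36.5252 → 37.3946 [stop]  node(4,1) S=127.3243 payoff=20.6157 vs cont=20.4800 → 20.6157 [stop]  node(4,2) S=146.6500 payoff=1.2900 vs cont=7.4826 → 7.4826 [wait]  node(4,3) S=168.9090 payoff=0.0000 vs cont=1.4091 → 1.4091 [wait]  node(4,4) S=194.5465 payoff=0.0000 vs cont=0.0646 → 0.0646 [wait]  ⇒ S*(4)=127.3243
t_3: node(3,0) S=118.6386 payoff=29.3014 vs cont=28.4320 → 29.3014 [stop]  node(3,1) S=136.6459 payoff=11.2941 vs cont=13.6514 → 13.6514 [wait]  node(3,2) S=157.3865 payoff=0.0000 vs cont=4.2740 → 4.2740 [wait]  node(3,3) S=181.2751 payoff=0.0000 vs cont=0.7003 → 0.7003 [wait]  ⇒ S*(3)=118.6386
t_2: node(2,0) S=127.3243 payoff=20.6157 vs cont=20.9746 → 20.9746 [wait]  node(2,1) S=146.6500 payoff=1.2900 vs cont=8.6850 → 8.6850 [wait]  node(2,2) S=168.9090 payoff=0.0000 vs cont=2.3867 → 2.3867 [wait]  ⇒ S*(2)=-
t_1: node(1,0) S=136.6459 payoff=11.2941 vs cont=14.4477 → 14.4477 [wait]  node(1,1) S=157.3865 payoff=0.0000 vs cont=5.3522 → 5.3522 [wait]  ⇒ S*(1)=-
t_0: node(0,0) S=146.6500 payoff=1.2900 vs cont=9.6235 → 9.6235 [wait]  ⇒ S*(0)=-

price = 9.6235
boundary = - - - 118.6386 127.3243 118.6386 127.3243 136.6459
tree:
9.6235
14.4477 5.3522
20.9746 8.6850 2.3867
29.3014 13.6514 4.2740 0.7003
37.3946 20.6157 7.4826 1.4091 0.0646
44.9357 29.3014 12.7021 2.8283 0.1366 0.0000
51.9624 37.3946 20.6157 5.6608 0.2887 0.0000 0.0000
58.5097 44.9357 29.3014 11.2941 0.6103 0.0000 0.0000 0.0000
64.6104 51.9624 37.3946 20.6157 1.2900 0.0000 0.0000 0.0000 0.0000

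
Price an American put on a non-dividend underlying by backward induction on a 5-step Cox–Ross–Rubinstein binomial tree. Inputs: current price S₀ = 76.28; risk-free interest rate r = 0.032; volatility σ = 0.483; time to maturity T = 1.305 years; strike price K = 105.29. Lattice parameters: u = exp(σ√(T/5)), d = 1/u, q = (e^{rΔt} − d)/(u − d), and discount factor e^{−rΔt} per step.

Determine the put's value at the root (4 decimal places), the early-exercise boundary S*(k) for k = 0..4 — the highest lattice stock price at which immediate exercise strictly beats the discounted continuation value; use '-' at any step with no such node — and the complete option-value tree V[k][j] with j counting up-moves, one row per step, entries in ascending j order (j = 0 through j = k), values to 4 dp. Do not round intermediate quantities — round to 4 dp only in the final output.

price = 35.1622
boundary = - - 46.5673 59.6000 76.2800
tree:
35.1622
46.4329 22.3340
58.7227 32.5935 10.4785
68.9055 45.6900 17.5349 2.2344
76.8616 58.7227 29.0100 4.1376 0.0000
83.0780 68.9055 45.6900 7.6618 0.0000 0.0000

params: Δt=0.26100 u=1.27987 d=0.78133 q=0.45545 e^(-rΔt)=0.99168
t_5 payoffs: 83.0780 68.9055 45.6900 7.6618 0.0000 0.0000
t_4: node(4,0) S=28.4284 payoff=76.8616 vs cont=75.9859 → 76.8616 [stop]  node(4,1) S=46.5673 payoff=58.7227 vs cont=57.8470 → 58.7227 [stop]  node(4,2) S=76.2800 payoff=29.0100 vs cont=28.1343 → 29.0100 [stop]  node(4,3) S=124.9511 payoff=0.0000 vs cont=4.1376 → 4.1376 [wait]  node(4,4) S=204.6772 payoff=0.0000 vs cont=0.0000 → 0.0000 [wait]  ⇒ S*(4)=76.2800
t_3: node(3,0) S=36.3845 payoff=68.9055 vs cont=68.0298 → 68.9055 [stop]  node(3,1) S=59.6000 payoff=45.6900 vs cont=44.8143 → 45.6900 [stop]  node(3,2) S=97.6282 payoff=7.6618 vs cont=17.5349 → 17.5349 [wait]  node(3,3) S=159.9207 payoff=0.0000 vs cont=2.2344 → 2.2344 [wait]  ⇒ S*(3)=59.6000
t_2: node(2,0) S=46.5673 payoff=58.7227 vs cont=57.8470 → 58.7227 [stop]  node(2,1) S=76.2800 payoff=29.0100 vs cont=32.5935 → 32.5935 [wait]  node(2,2) S=124.9511 payoff=0.0000 vs cont=10.4785 → 10.4785 [wait]  ⇒ S*(2)=46.5673
t_1: node(1,0) S=59.6000 payoff=45.6900 vs cont=46.4329 → 46.4329 [wait]  node(1,1) S=97.6282 payoff=7.6618 vs cont=22.3340 → 22.3340 [wait]  ⇒ S*(1)=-
t_0: node(0,0) S=76.2800 payoff=29.0100 vs cont=35.1622 → 35.1622 [wait]  ⇒ S*(0)=-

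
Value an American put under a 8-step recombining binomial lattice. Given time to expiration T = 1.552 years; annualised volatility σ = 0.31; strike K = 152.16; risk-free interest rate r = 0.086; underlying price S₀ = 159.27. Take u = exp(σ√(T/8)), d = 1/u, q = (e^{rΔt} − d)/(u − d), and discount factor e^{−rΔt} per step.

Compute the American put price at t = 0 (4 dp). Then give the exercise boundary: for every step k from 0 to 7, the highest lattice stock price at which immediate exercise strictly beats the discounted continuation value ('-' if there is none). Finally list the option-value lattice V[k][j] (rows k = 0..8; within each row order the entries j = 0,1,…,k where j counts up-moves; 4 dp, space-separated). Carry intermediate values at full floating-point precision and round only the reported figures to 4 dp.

price = 13.3306
boundary = - - - 105.7395 121.2093 105.7395 121.2093 105.7395
tree:
13.3306
20.8867 6.9832
31.7057 11.8557 2.8386
46.4205 19.5279 5.3572 0.6718
59.9160 30.9507 9.9124 1.4451 0.0000
71.6890 46.4205 17.8556 3.1088 0.0000 0.0000
81.9595 59.9160 30.9507 6.6878 0.0000 0.0000 0.0000
90.9191 71.6890 46.4205 14.3873 0.0000 0.0000 0.0000 0.0000
98.7352 81.9595 59.9160 30.9507 0.0000 0.0000 0.0000 0.0000 0.0000

Δt=0.19400, u=1.14630, d=0.87237, q=0.52733, disc=e^(-rΔt)=0.98345
k=8 terminal: V=max(K-S,0) → 98.7352 81.9595 59.9160 30.9507 0.0000 0.0000 0.0000 0.0000 0.0000
k=7: j=0 S=61.2409 intr=90.9191 cont=88.4015 V=90.9191[EX]; j=1 S=80.4710 intr=71.6890 cont=69.1714 V=71.6890[EX]; j=2 S=105.7395 intr=46.4205 cont=43.9029 V=46.4205[EX]; j=3 S=138.9425 intr=13.2175 cont=14.3873 V=14.3873[hold]; j=4 S=182.5715 intr=0.0000 cont=0.0000 V=0.0000[hold]; j=5 S=239.9003 intr=0.0000 cont=0.0000 V=0.0000[hold]; j=6 S=315.2308 intr=0.0000 cont=0.0000 V=0.0000[hold]; j=7 S=414.2156 intr=0.0000 cont=0.0000 V=0.0000[hold]  S*(7)=105.7395
k=6: j=0 S=70.2005 intr=81.9595 cont=79.4419 V=81.9595[EX]; j=1 S=92.2440 intr=59.9160 cont=57.3984 V=59.9160[EX]; j=2 S=121.2093 intr=30.9507 cont=29.0397 V=30.9507[EX]; j=3 S=159.2700 intr=0.0000 cont=6.6878 V=6.6878[hold]; j=4 S=209.2820 intr=0.0000 cont=0.0000 V=0.0000[hold]; j=5 S=274.9981 intr=0.0000 cont=0.0000 V=0.0000[hold]; j=6 S=361.3496 intr=0.0000 cont=0.0000 V=0.0000[hold]  S*(6)=121.2093
k=5: j=0 S=80.4710 intr=71.6890 cont=69.1714 V=71.6890[EX]; j=1 S=105.7395 intr=46.4205 cont=43.9029 V=46.4205[EX]; j=2 S=138.9425 intr=13.2175 cont=17.8556 V=17.8556[hold]; j=3 S=182.5715 intr=0.0000 cont=3.1088 V=3.1088[hold]; j=4 S=239.9003 intr=0.0000 cont=0.0000 V=0.0000[hold]; j=5 S=315.2308 intr=0.0000 cont=0.0000 V=0.0000[hold]  S*(5)=105.7395
k=4: j=0 S=92.2440 intr=59.9160 cont=57.3984 V=59.9160[EX]; j=1 S=121.2093 intr=30.9507 cont=30.8384 V=30.9507[EX]; j=2 S=159.2700 intr=0.0000 cont=9.9124 V=9.9124[hold]; j=3 S=209.2820 intr=0.0000 cont=1.4451 V=1.4451[hold]; j=4 S=274.9981 intr=0.0000 cont=0.0000 V=0.0000[hold]  S*(4)=121.2093
k=3: j=0 S=105.7395 intr=46.4205 cont=43.9029 V=46.4205[EX]; j=1 S=138.9425 intr=13.2175 cont=19.5279 V=19.5279[hold]; j=2 S=182.5715 intr=0.0000 cont=5.3572 V=5.3572[hold]; j=3 S=239.9003 intr=0.0000 cont=0.6718 V=0.6718[hold]  S*(3)=105.7395
k=2: j=0 S=121.2093 intr=30.9507 cont=31.7057 V=31.7057[hold]; j=1 S=159.2700 intr=0.0000 cont=11.8557 V=11.8557[hold]; j=2 S=209.2820 intr=0.0000 cont=2.8386 V=2.8386[hold]  S*(2)=-
k=1: j=0 S=138.9425 intr=13.2175 cont=20.8867 V=20.8867[hold]; j=1 S=182.5715 intr=0.0000 cont=6.9832 V=6.9832[hold]  S*(1)=-
k=0: j=0 S=159.2700 intr=0.0000 cont=13.3306 V=13.3306[hold]  S*(0)=-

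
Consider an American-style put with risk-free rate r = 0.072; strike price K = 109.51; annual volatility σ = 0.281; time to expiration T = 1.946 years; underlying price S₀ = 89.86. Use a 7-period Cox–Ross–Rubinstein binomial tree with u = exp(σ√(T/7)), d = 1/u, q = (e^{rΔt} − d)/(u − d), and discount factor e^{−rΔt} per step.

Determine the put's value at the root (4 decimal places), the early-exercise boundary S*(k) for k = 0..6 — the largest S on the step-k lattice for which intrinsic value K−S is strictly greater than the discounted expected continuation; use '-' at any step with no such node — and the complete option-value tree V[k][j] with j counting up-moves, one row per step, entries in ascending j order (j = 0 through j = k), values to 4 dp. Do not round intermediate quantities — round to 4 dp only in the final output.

Δt=0.27800, u=1.15970, d=0.86229, q=0.53101, disc=e^(-rΔt)=0.98018
k=7 terminal: V=max(K-S,0) → 77.6568 66.6707 51.8954 32.0243 5.2996 0.0000 0.0000 0.0000
k=6: j=0 S=36.9401 intr=72.5699 cont=70.3997 V=72.5699[EX]; j=1 S=49.6807 intr=59.8293 cont=57.6592 V=59.8293[EX]; j=2 S=66.8155 intr=42.6945 cont=40.5244 V=42.6945[EX]; j=3 S=89.8600 intr=19.6500 cont=17.4798 V=19.6500[EX]; j=4 S=120.8526 intr=0.0000 cont=2.4362 V=2.4362[hold]; j=5 S=162.5344 intr=0.0000 cont=0.0000 V=0.0000[hold]; j=6 S=218.5923 intr=0.0000 cont=0.0000 V=0.0000[hold]  S*(6)=89.8600
k=5: j=0 S=42.8393 intr=66.6707 cont=64.5005 V=66.6707[EX]; j=1 S=57.6146 intr=51.8954 cont=49.7253 V=51.8954[EX]; j=2 S=77.4857 intr=32.0243 cont=29.8541 V=32.0243[EX]; j=3 S=104.2104 intr=5.2996 cont=10.3011 V=10.3011[hold]; j=4 S=140.1524 intr=0.0000 cont=1.1199 V=1.1199[hold]; j=5 S=188.4908 intr=0.0000 cont=0.0000 V=0.0000[hold]  S*(5)=77.4857
k=4: j=0 S=49.6807 intr=59.8293 cont=57.6592 V=59.8293[EX]; j=1 S=66.8155 intr=42.6945 cont=40.5244 V=42.6945[EX]; j=2 S=89.8600 intr=19.6500 cont=20.0830 V=20.0830[hold]; j=3 S=120.8526 intr=0.0000 cont=5.3183 V=5.3183[hold]; j=4 S=162.5344 intr=0.0000 cont=0.5148 V=0.5148[hold]  S*(4)=66.8155
k=3: j=0 S=57.6146 intr=51.8954 cont=49.7253 V=51.8954[EX]; j=1 S=77.4857 intr=32.0243 cont=30.0795 V=32.0243[EX]; j=2 S=104.2104 intr=5.2996 cont=12.0002 V=12.0002[hold]; j=3 S=140.1524 intr=0.0000 cont=2.7128 V=2.7128[hold]  S*(3)=77.4857
k=2: j=0 S=66.8155 intr=42.6945 cont=40.5244 V=42.6945[EX]; j=1 S=89.8600 intr=19.6500 cont=20.9674 V=20.9674[hold]; j=2 S=120.8526 intr=0.0000 cont=6.9284 V=6.9284[hold]  S*(2)=66.8155
k=1: j=0 S=77.4857 intr=32.0243 cont=30.5398 V=32.0243[EX]; j=1 S=104.2104 intr=5.2996 cont=13.2448 V=13.2448[hold]  S*(1)=77.4857
k=0: j=0 S=89.8600 intr=19.6500 cont=21.6152 V=21.6152[hold]  S*(0)=-

price = 21.6152
boundary = - 77.4857 66.8155 77.4857 66.8155 77.4857 89.8600
tree:
21.6152
32.0243 13.2448
42.6945 20.9674 6.9284
51.8954 32.0243 12.0002 2.7128
59.8293 42.6945 20.0830 5.3183 0.5148
66.6707 51.8954 32.0243 10.3011 1.1199 0.0000
72.5699 59.8293 42.6945 19.6500 2.4362 0.0000 0.0000
77.6568 66.6707 51.8954 32.0243 5.2996 0.0000 0.0000 0.0000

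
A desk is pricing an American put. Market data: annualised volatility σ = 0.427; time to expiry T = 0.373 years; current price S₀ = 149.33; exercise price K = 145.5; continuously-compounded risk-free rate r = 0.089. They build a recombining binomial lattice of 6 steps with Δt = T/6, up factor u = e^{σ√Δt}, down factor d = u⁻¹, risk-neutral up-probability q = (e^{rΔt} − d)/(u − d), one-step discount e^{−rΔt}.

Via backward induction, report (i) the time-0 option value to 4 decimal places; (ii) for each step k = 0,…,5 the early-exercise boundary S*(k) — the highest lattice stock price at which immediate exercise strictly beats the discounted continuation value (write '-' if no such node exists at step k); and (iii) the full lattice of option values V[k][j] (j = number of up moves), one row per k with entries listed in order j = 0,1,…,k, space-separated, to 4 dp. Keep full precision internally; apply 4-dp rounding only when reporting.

price = 11.3805
boundary = - - - 108.5015 120.6904 108.5015
tree:
11.3805
17.5417 5.3312
26.0695 9.1889 1.5238
36.9985 15.4045 3.0608 0.0000
47.9565 24.8096 6.1485 0.0000 0.0000
57.8077 36.9985 12.3508 0.0000 0.0000 0.0000
66.6641 47.9565 24.8096 0.0000 0.0000 0.0000 0.0000

Δt=0.06217, u=1.11234, d=0.89901, q=0.49942, disc=e^(-rΔt)=0.99448
k=6 terminal: V=max(K-S,0) → 66.6641 47.9565 24.8096 0.0000 0.0000 0.0000 0.0000
k=5: j=0 S=87.6923 intr=57.8077 cont=57.0049 V=57.8077[EX]; j=1 S=108.5015 intr=36.9985 cont=36.1957 V=36.9985[EX]; j=2 S=134.2486 intr=11.2514 cont=12.3508 V=12.3508[hold]; j=3 S=166.1056 intr=0.0000 cont=0.0000 V=0.0000[hold]; j=4 S=205.5221 intr=0.0000 cont=0.0000 V=0.0000[hold]; j=5 S=254.2920 intr=0.0000 cont=0.0000 V=0.0000[hold]  S*(5)=108.5015
k=4: j=0 S=97.5435 intr=47.9565 cont=47.1537 V=47.9565[EX]; j=1 S=120.6904 intr=24.8096 cont=24.5528 V=24.8096[EX]; j=2 S=149.3300 intr=0.0000 cont=6.1485 V=6.1485[hold]; j=3 S=184.7657 intr=0.0000 cont=0.0000 V=0.0000[hold]; j=4 S=228.6102 intr=0.0000 cont=0.0000 V=0.0000[hold]  S*(4)=120.6904
k=3: j=0 S=108.5015 intr=36.9985 cont=36.1957 V=36.9985[EX]; j=1 S=134.2486 intr=11.2514 cont=15.4045 V=15.4045[hold]; j=2 S=166.1056 intr=0.0000 cont=3.0608 V=3.0608[hold]; j=3 S=205.5221 intr=0.0000 cont=0.0000 V=0.0000[hold]  S*(3)=108.5015
k=2: j=0 S=120.6904 intr=24.8096 cont=26.0695 V=26.0695[hold]; j=1 S=149.3300 intr=0.0000 cont=9.1889 V=9.1889[hold]; j=2 S=184.7657 intr=0.0000 cont=1.5238 V=1.5238[hold]  S*(2)=-
k=1: j=0 S=134.2486 intr=11.2514 cont=17.5417 V=17.5417[hold]; j=1 S=166.1056 intr=0.0000 cont=5.3312 V=5.3312[hold]  S*(1)=-
k=0: j=0 S=149.3300 intr=0.0000 cont=11.3805 V=11.3805[hold]  S*(0)=-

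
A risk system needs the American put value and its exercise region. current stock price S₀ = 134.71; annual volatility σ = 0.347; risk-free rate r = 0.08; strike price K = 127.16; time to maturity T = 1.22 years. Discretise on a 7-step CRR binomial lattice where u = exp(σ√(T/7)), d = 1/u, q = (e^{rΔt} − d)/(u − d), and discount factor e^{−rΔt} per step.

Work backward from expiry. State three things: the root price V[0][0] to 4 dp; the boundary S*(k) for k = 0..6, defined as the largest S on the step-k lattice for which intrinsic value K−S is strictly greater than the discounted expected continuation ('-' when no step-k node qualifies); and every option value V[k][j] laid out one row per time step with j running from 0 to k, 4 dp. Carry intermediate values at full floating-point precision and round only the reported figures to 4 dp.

Δt=0.17429, u=1.15588, d=0.86514, q=0.51214, disc=e^(-rΔt)=0.98615
k=7 terminal: V=max(K-S,0) → 78.2943 61.8722 39.9314 10.6170 0.0000 0.0000 0.0000 0.0000
k=6: j=0 S=56.4830 intr=70.6770 cont=68.9163 V=70.6770[EX]; j=1 S=75.4650 intr=51.6950 cont=49.9344 V=51.6950[EX]; j=2 S=100.8260 intr=26.3340 cont=24.5733 V=26.3340[EX]; j=3 S=134.7100 intr=0.0000 cont=5.1079 V=5.1079[hold]; j=4 S=179.9812 intr=0.0000 cont=0.0000 V=0.0000[hold]; j=5 S=240.4664 intr=0.0000 cont=0.0000 V=0.0000[hold]; j=6 S=321.2784 intr=0.0000 cont=0.0000 V=0.0000[hold]  S*(6)=100.8260
k=5: j=0 S=65.2878 intr=61.8722 cont=60.1116 V=61.8722[EX]; j=1 S=87.2286 intr=39.9314 cont=38.1707 V=39.9314[EX]; j=2 S=116.5430 intr=10.6170 cont=15.2492 V=15.2492[hold]; j=3 S=155.7089 intr=0.0000 cont=2.4574 V=2.4574[hold]; j=4 S=208.0371 intr=0.0000 cont=0.0000 V=0.0000[hold]; j=5 S=277.9508 intr=0.0000 cont=0.0000 V=0.0000[hold]  S*(5)=87.2286
k=4: j=0 S=75.4650 intr=51.6950 cont=49.9344 V=51.6950[EX]; j=1 S=100.8260 intr=26.3340 cont=26.9128 V=26.9128[hold]; j=2 S=134.7100 intr=0.0000 cont=8.5776 V=8.5776[hold]; j=3 S=179.9812 intr=0.0000 cont=1.1823 V=1.1823[hold]; j=4 S=240.4664 intr=0.0000 cont=0.0000 V=0.0000[hold]  S*(4)=75.4650
k=3: j=0 S=87.2286 intr=39.9314 cont=38.4630 V=39.9314[EX]; j=1 S=116.5430 intr=10.6170 cont=17.2800 V=17.2800[hold]; j=2 S=155.7089 intr=0.0000 cont=4.7238 V=4.7238[hold]; j=3 S=208.0371 intr=0.0000 cont=0.5688 V=0.5688[hold]  S*(3)=87.2286
k=2: j=0 S=100.8260 intr=26.3340 cont=27.9385 V=27.9385[hold]; j=1 S=134.7100 intr=0.0000 cont=10.6993 V=10.6993[hold]; j=2 S=179.9812 intr=0.0000 cont=2.5599 V=2.5599[hold]  S*(2)=-
k=1: j=0 S=116.5430 intr=10.6170 cont=18.8450 V=18.8450[hold]; j=1 S=155.7089 intr=0.0000 cont=6.4404 V=6.4404[hold]  S*(1)=-
k=0: j=0 S=134.7100 intr=0.0000 cont=12.3191 V=12.3191[hold]  S*(0)=-

price = 12.3191
boundary = - - - 87.2286 75.4650 87.2286 100.8260
tree:
12.3191
18.8450 6.4404
27.9385 10.6993 2.5599
39.9314 17.2800 4.7238 0.5688
51.6950 26.9128 8.5776 1.1823 0.0000
61.8722 39.9314 15.2492 2.4574 0.0000 0.0000
70.6770 51.6950 26.3340 5.1079 0.0000 0.0000 0.0000
78.2943 61.8722 39.9314 10.6170 0.0000 0.0000 0.0000 0.0000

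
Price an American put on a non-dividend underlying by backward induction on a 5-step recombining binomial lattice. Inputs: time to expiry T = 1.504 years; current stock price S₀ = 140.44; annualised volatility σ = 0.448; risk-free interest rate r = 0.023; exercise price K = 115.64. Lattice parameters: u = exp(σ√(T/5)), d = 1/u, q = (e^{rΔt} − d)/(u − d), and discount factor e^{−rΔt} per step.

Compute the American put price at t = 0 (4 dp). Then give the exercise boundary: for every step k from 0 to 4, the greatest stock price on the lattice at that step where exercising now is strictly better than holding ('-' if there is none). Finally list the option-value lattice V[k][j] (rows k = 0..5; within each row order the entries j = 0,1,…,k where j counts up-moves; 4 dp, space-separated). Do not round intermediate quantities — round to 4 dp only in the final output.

price = 15.3329
boundary = - - - 67.1991 85.9157
tree:
15.3329
23.2336 6.0227
34.2216 10.3147 0.9296
48.4409 17.5671 1.7108 0.0000
63.0801 29.7243 3.1486 0.0000 0.0000
74.5302 48.4409 5.7946 0.0000 0.0000 0.0000

Δt=0.30080, u=1.27852, d=0.78215, q=0.45287, disc=e^(-rΔt)=0.99311
k=5 terminal: V=max(K-S,0) → 74.5302 48.4409 5.7946 0.0000 0.0000 0.0000
k=4: j=0 S=52.5599 intr=63.0801 cont=62.2828 V=63.0801[EX]; j=1 S=85.9157 intr=29.7243 cont=28.9270 V=29.7243[EX]; j=2 S=140.4400 intr=0.0000 cont=3.1486 V=3.1486[hold]; j=3 S=229.5667 intr=0.0000 cont=0.0000 V=0.0000[hold]; j=4 S=375.2555 intr=0.0000 cont=0.0000 V=0.0000[hold]  S*(4)=85.9157
k=3: j=0 S=67.1991 intr=48.4409 cont=47.6436 V=48.4409[EX]; j=1 S=109.8454 intr=5.7946 cont=17.5671 V=17.5671[hold]; j=2 S=179.5560 intr=0.0000 cont=1.7108 V=1.7108[hold]; j=3 S=293.5067 intr=0.0000 cont=0.0000 V=0.0000[hold]  S*(3)=67.1991
k=2: j=0 S=85.9157 intr=29.7243 cont=34.2216 V=34.2216[hold]; j=1 S=140.4400 intr=0.0000 cont=10.3147 V=10.3147[hold]; j=2 S=229.5667 intr=0.0000 cont=0.9296 V=0.9296[hold]  S*(2)=-
k=1: j=0 S=109.8454 intr=5.7946 cont=23.2336 V=23.2336[hold]; j=1 S=179.5560 intr=0.0000 cont=6.0227 V=6.0227[hold]  S*(1)=-
k=0: j=0 S=140.4400 intr=0.0000 cont=15.3329 V=15.3329[hold]  S*(0)=-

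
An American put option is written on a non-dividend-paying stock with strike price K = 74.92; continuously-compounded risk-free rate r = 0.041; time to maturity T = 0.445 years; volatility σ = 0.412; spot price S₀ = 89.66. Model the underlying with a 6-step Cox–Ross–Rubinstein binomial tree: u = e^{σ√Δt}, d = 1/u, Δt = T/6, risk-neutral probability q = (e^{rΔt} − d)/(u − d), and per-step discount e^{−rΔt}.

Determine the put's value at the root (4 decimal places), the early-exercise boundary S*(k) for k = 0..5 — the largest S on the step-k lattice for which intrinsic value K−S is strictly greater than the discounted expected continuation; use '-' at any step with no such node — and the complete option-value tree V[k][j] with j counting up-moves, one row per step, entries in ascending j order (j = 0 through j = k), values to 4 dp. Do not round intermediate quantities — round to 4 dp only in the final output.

Δt=0.07417  u=1.11874  d=0.89386  q=0.48552  discount=0.99696
step 6 (expiry): payoffs max(K−S,0) = 29.1874 17.6821 3.2824 0.0000 0.0000 0.0000 0.0000
step 5: (k=5,j=0): S=51.1628, (K−S)⁺=23.7572, hold=23.5297 ⇒ V=23.7572 exercise | (k=5,j=1): S=64.0342, (K−S)⁺=10.8858, hold=10.6583 ⇒ V=10.8858 exercise | (k=5,j=2): S=80.1438, (K−S)⁺=0.0000, hold=1.6836 ⇒ V=1.6836 continue | (k=5,j=3): S=100.3061, (K−S)⁺=0.0000, hold=0.0000 ⇒ V=0.0000 continue | (k=5,j=4): S=125.5409, (K−S)⁺=0.0000, hold=0.0000 ⇒ V=0.0000 continue | (k=5,j=5): S=157.1241, (K−S)⁺=0.0000, hold=0.0000 ⇒ V=0.0000 continue  boundary S*=64.0342
step 4: (k=4,j=0): S=57.2379, (K−S)⁺=17.6821, hold=17.4547 ⇒ V=17.6821 exercise | (k=4,j=1): S=71.6376, (K−S)⁺=3.2824, hold=6.3984 ⇒ V=6.3984 continue | (k=4,j=2): S=89.6600, (K−S)⁺=0.0000, hold=0.8635 ⇒ V=0.8635 continue | (k=4,j=3): S=112.2164, (K−S)⁺=0.0000, hold=0.0000 ⇒ V=0.0000 continue | (k=4,j=4): S=140.4475, (K−S)⁺=0.0000, hold=0.0000 ⇒ V=0.0000 continue  boundary S*=57.2379
step 3: (k=3,j=0): S=64.0342, (K−S)⁺=10.8858, hold=12.1666 ⇒ V=12.1666 continue | (k=3,j=1): S=80.1438, (K−S)⁺=0.0000, hold=3.6998 ⇒ V=3.6998 continue | (k=3,j=2): S=100.3061, (K−S)⁺=0.0000, hold=0.4429 ⇒ V=0.4429 continue | (k=3,j=3): S=125.5409, (K−S)⁺=0.0000, hold=0.0000 ⇒ V=0.0000 continue  boundary S*=-
step 2: (k=2,j=0): S=71.6376, (K−S)⁺=3.2824, hold=8.0313 ⇒ V=8.0313 continue | (k=2,j=1): S=89.6600, (K−S)⁺=0.0000, hold=2.1121 ⇒ V=2.1121 continue | (k=2,j=2): S=112.2164, (K−S)⁺=0.0000, hold=0.2272 ⇒ V=0.2272 continue  boundary S*=-
step 1: (k=1,j=0): S=80.1438, (K−S)⁺=0.0000, hold=5.1418 ⇒ V=5.1418 continue | (k=1,j=1): S=100.3061, (K−S)⁺=0.0000, hold=1.1933 ⇒ V=1.1933 continue  boundary S*=-
step 0: (k=0,j=0): S=89.6600, (K−S)⁺=0.0000, hold=3.2149 ⇒ V=3.2149 continue  boundary S*=-

price = 3.2149
boundary = - - - - 57.2379 64.0342
tree:
3.2149
5.1418 1.1933
8.0313 2.1121 0.2272
12.1666 3.6998 0.4429 0.0000
17.6821 6.3984 0.8635 0.0000 0.0000
23.7572 10.8858 1.6836 0.0000 0.0000 0.0000
29.1874 17.6821 3.2824 0.0000 0.0000 0.0000 0.0000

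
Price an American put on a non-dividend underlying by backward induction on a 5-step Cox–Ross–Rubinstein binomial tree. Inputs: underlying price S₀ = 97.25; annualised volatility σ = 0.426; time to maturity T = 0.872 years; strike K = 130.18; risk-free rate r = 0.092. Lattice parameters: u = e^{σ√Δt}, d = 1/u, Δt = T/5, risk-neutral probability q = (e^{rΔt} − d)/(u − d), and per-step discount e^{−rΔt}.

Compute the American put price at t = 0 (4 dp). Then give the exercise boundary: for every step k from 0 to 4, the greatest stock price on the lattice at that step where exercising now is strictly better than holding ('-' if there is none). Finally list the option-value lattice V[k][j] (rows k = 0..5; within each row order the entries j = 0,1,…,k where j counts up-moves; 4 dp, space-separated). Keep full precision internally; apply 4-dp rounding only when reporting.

Δt=0.17440  u=1.19471  d=0.83702  q=0.50086  discount=0.98408
step 5 (expiry): payoffs max(K−S,0) = 90.2243 73.1501 48.7794 13.9945 0.0000 0.0000
step 4: (k=4,j=0): S=47.7354, (K−S)⁺=82.4446, hold=80.3725 ⇒ V=82.4446 exercise | (k=4,j=1): S=68.1342, (K−S)⁺=62.0458, hold=59.9738 ⇒ V=62.0458 exercise | (k=4,j=2): S=97.2500, (K−S)⁺=32.9300, hold=30.8580 ⇒ V=32.9300 exercise | (k=4,j=3): S=138.8079, (K−S)⁺=0.0000, hold=6.8740 ⇒ V=6.8740 continue | (k=4,j=4): S=198.1246, (K−S)⁺=0.0000, hold=0.0000 ⇒ V=0.0000 continue  boundary S*=97.2500
step 3: (k=3,j=0): S=57.0299, (K−S)⁺=73.1501, hold=71.0780 ⇒ V=73.1501 exercise | (k=3,j=1): S=81.4006, (K−S)⁺=48.7794, hold=46.7074 ⇒ V=48.7794 exercise | (k=3,j=2): S=116.1855, (K−S)⁺=13.9945, hold=19.5632 ⇒ V=19.5632 continue | (k=3,j=3): S=165.8350, (K−S)⁺=0.0000, hold=3.3765 ⇒ V=3.3765 continue  boundary S*=81.4006
step 2: (k=2,j=0): S=68.1342, (K−S)⁺=62.0458, hold=59.9738 ⇒ V=62.0458 exercise | (k=2,j=1): S=97.2500, (K−S)⁺=32.9300, hold=33.6027 ⇒ V=33.6027 continue | (k=2,j=2): S=138.8079, (K−S)⁺=0.0000, hold=11.2736 ⇒ V=11.2736 continue  boundary S*=68.1342
step 1: (k=1,j=0): S=81.4006, (K−S)⁺=48.7794, hold=47.0390 ⇒ V=48.7794 exercise | (k=1,j=1): S=116.1855, (K−S)⁺=13.9945, hold=22.0621 ⇒ V=22.0621 continue  boundary S*=81.4006
step 0: (k=0,j=0): S=97.2500, (K−S)⁺=32.9300, hold=34.8344 ⇒ V=34.8344 continue  boundary S*=-

price = 34.8344
boundary = - 81.4006 68.1342 81.4006 97.2500
tree:
34.8344
48.7794 22.0621
62.0458 33.6027 11.2736
73.1501 48.7794 19.5632 3.3765
82.4446 62.0458 32.9300 6.8740 0.0000
90.2243 73.1501 48.7794 13.9945 0.0000 0.0000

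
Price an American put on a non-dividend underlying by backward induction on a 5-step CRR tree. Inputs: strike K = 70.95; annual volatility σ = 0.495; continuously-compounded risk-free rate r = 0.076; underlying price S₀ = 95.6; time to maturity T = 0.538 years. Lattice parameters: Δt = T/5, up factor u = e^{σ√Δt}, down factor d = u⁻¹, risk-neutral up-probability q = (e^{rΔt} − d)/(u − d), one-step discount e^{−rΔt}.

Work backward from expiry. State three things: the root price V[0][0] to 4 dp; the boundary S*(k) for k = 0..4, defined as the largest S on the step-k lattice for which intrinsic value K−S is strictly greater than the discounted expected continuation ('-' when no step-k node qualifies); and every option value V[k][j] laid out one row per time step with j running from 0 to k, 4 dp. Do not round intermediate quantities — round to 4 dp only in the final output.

Δt=0.10760, u=1.17630, d=0.85012, q=0.48467, disc=e^(-rΔt)=0.99186
k=5 terminal: V=max(K-S,0) → 28.5006 12.2138 0.0000 0.0000 0.0000 0.0000
k=4: j=0 S=49.9331 intr=21.0169 cont=20.4390 V=21.0169[EX]; j=1 S=69.0913 intr=1.8587 cont=6.2429 V=6.2429[hold]; j=2 S=95.6000 intr=0.0000 cont=0.0000 V=0.0000[hold]; j=3 S=132.2795 intr=0.0000 cont=0.0000 V=0.0000[hold]; j=4 S=183.0320 intr=0.0000 cont=0.0000 V=0.0000[hold]  S*(4)=49.9331
k=3: j=0 S=58.7362 intr=12.2138 cont=13.7435 V=13.7435[hold]; j=1 S=81.2719 intr=0.0000 cont=3.1909 V=3.1909[hold]; j=2 S=112.4541 intr=0.0000 cont=0.0000 V=0.0000[hold]; j=3 S=155.6001 intr=0.0000 cont=0.0000 V=0.0000[hold]  S*(3)=-
k=2: j=0 S=69.0913 intr=1.8587 cont=8.5587 V=8.5587[hold]; j=1 S=95.6000 intr=0.0000 cont=1.6310 V=1.6310[hold]; j=2 S=132.2795 intr=0.0000 cont=0.0000 V=0.0000[hold]  S*(2)=-
k=1: j=0 S=81.2719 intr=0.0000 cont=5.1587 V=5.1587[hold]; j=1 S=112.4541 intr=0.0000 cont=0.8337 V=0.8337[hold]  S*(1)=-
k=0: j=0 S=95.6000 intr=0.0000 cont=3.0375 V=3.0375[hold]  S*(0)=-

price = 3.0375
boundary = - - - - 49.9331
tree:
3.0375
5.1587 0.8337
8.5587 1.6310 0.0000
13.7435 3.1909 0.0000 0.0000
21.0169 6.2429 0.0000 0.0000 0.0000
28.5006 12.2138 0.0000 0.0000 0.0000 0.0000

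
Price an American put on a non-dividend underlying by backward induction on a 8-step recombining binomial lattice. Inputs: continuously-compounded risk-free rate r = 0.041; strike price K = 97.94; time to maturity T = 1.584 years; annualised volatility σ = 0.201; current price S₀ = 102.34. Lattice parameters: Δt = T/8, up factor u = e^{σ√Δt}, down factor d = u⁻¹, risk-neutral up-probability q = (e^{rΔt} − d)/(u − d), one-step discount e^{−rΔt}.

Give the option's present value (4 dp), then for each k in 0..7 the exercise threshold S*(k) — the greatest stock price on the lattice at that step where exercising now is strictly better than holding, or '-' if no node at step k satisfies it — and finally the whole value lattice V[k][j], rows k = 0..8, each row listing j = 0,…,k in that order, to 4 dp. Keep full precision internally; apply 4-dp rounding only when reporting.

price = 5.8930
boundary = - - - 78.2558 71.5605 78.2558 85.5775 78.2558
tree:
5.8930
9.1048 3.0575
13.6334 5.1190 1.2262
19.6842 8.3308 2.2713 0.2926
26.3795 13.0894 4.1233 0.6187 0.0000
32.5020 19.6842 7.2825 1.3081 0.0000 0.0000
38.1006 26.3795 12.3625 2.7657 0.0000 0.0000 0.0000
43.2202 32.5020 19.6842 5.8473 0.0000 0.0000 0.0000 0.0000
47.9018 38.1006 26.3795 12.3625 0.0000 0.0000 0.0000 0.0000 0.0000

Δt=0.19800  u=1.09356  d=0.91444  q=0.52316  discount=0.99191
step 8 (expiry): payoffs max(K−S,0) = 47.9018 38.1006 26.3795 12.3625 0.0000 0.0000 0.0000 0.0000 0.0000
step 7: (k=7,j=0): S=54.7198, (K−S)⁺=43.2202, hold=42.4284 ⇒ V=43.2202 exercise | (k=7,j=1): S=65.4380, (K−S)⁺=32.5020, hold=31.7101 ⇒ V=32.5020 exercise | (k=7,j=2): S=78.2558, (K−S)⁺=19.6842, hold=18.8924 ⇒ V=19.6842 exercise | (k=7,j=3): S=93.5842, (K−S)⁺=4.3558, hold=5.8473 ⇒ V=5.8473 continue | (k=7,j=4): S=111.9150, (K−S)⁺=0.0000, hold=0.0000 ⇒ V=0.0000 continue | (k=7,j=5): S=133.8365, (K−S)⁺=0.0000, hold=0.0000 ⇒ V=0.0000 continue | (k=7,j=6): S=160.0518, (K−S)⁺=0.0000, hold=0.0000 ⇒ V=0.0000 continue | (k=7,j=7): S=191.4020, (K−S)⁺=0.0000, hold=0.0000 ⇒ V=0.0000 continue  boundary S*=78.2558
step 6: (k=6,j=0): S=59.8394, (K−S)⁺=38.1006, hold=37.3087 ⇒ V=38.1006 exercise | (k=6,j=1): S=71.5605, (K−S)⁺=26.3795, hold=25.5876 ⇒ V=26.3795 exercise | (k=6,j=2): S=85.5775, (K−S)⁺=12.3625, hold=12.3446 ⇒ V=12.3625 exercise | (k=6,j=3): S=102.3400, (K−S)⁺=0.0000, hold=2.7657 ⇒ V=2.7657 continue | (k=6,j=4): S=122.3859, (K−S)⁺=0.0000, hold=0.0000 ⇒ V=0.0000 continue | (k=6,j=5): S=146.3583, (K−S)⁺=0.0000, hold=0.0000 ⇒ V=0.0000 continue | (k=6,j=6): S=175.0264, (K−S)⁺=0.0000, hold=0.0000 ⇒ V=0.0000 continue  boundary S*=85.5775
step 5: (k=5,j=0): S=65.4380, (K−S)⁺=32.5020, hold=31.7101 ⇒ V=32.5020 exercise | (k=5,j=1): S=78.2558, (K−S)⁺=19.6842, hold=18.8924 ⇒ V=19.6842 exercise | (k=5,j=2): S=93.5842, (K−S)⁺=4.3558, hold=7.2825 ⇒ V=7.2825 continue | (k=5,j=3): S=111.9150, (K−S)⁺=0.0000, hold=1.3081 ⇒ V=1.3081 continue | (k=5,j=4): S=133.8365, (K−S)⁺=0.0000, hold=0.0000 ⇒ V=0.0000 continue | (k=5,j=5): S=160.0518, (K−S)⁺=0.0000, hold=0.0000 ⇒ V=0.0000 continue  boundary S*=78.2558
step 4: (k=4,j=0): S=71.5605, (K−S)⁺=26.3795, hold=25.5876 ⇒ V=26.3795 exercise | (k=4,j=1): S=85.5775, (K−S)⁺=12.3625, hold=13.0894 ⇒ V=13.0894 continue | (k=4,j=2): S=102.3400, (K−S)⁺=0.0000, hold=4.1233 ⇒ V=4.1233 continue | (k=4,j=3): S=122.3859, (K−S)⁺=0.0000, hold=0.6187 ⇒ V=0.6187 continue | (k=4,j=4): S=146.3583, (K−S)⁺=0.0000, hold=0.0000 ⇒ V=0.0000 continue  boundary S*=71.5605
step 3: (k=3,j=0): S=78.2558, (K−S)⁺=19.6842, hold=19.2696 ⇒ V=19.6842 exercise | (k=3,j=1): S=93.5842, (K−S)⁺=4.3558, hold=8.3308 ⇒ V=8.3308 continue | (k=3,j=2): S=111.9150, (K−S)⁺=0.0000, hold=2.2713 ⇒ V=2.2713 continue | (k=3,j=3): S=133.8365, (K−S)⁺=0.0000, hold=0.2926 ⇒ V=0.2926 continue  boundary S*=78.2558
step 2: (k=2,j=0): S=85.5775, (K−S)⁺=12.3625, hold=13.6334 ⇒ V=13.6334 continue | (k=2,j=1): S=102.3400, (K−S)⁺=0.0000, hold=5.1190 ⇒ V=5.1190 continue | (k=2,j=2): S=122.3859, (K−S)⁺=0.0000, hold=1.2262 ⇒ V=1.2262 continue  boundary S*=-
step 1: (k=1,j=0): S=93.5842, (K−S)⁺=4.3558, hold=9.1048 ⇒ V=9.1048 continue | (k=1,j=1): S=111.9150, (K−S)⁺=0.0000, hold=3.0575 ⇒ V=3.0575 continue  boundary S*=-
step 0: (k=0,j=0): S=102.3400, (K−S)⁺=0.0000, hold=5.8930 ⇒ V=5.8930 continue  boundary S*=-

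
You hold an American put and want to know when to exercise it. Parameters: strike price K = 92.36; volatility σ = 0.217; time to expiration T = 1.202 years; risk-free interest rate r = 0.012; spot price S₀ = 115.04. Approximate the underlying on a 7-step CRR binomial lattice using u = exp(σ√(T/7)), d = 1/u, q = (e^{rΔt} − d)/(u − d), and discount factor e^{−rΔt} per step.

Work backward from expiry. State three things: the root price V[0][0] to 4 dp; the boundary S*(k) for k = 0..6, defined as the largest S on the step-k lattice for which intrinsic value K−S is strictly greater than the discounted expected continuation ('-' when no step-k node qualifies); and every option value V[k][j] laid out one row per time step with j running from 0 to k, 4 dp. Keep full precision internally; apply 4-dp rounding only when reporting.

Δt=0.17171, u=1.09409, d=0.91400, q=0.48899, disc=e^(-rΔt)=0.99794
k=7 terminal: V=max(K-S,0) → 31.0569 18.9784 4.5201 0.0000 0.0000 0.0000 0.0000 0.0000
k=6: j=0 S=67.0710 intr=25.2890 cont=25.0989 V=25.2890[EX]; j=1 S=80.2859 intr=12.0741 cont=11.8840 V=12.0741[EX]; j=2 S=96.1046 intr=0.0000 cont=2.3051 V=2.3051[hold]; j=3 S=115.0400 intr=0.0000 cont=0.0000 V=0.0000[hold]; j=4 S=137.7062 intr=0.0000 cont=0.0000 V=0.0000[hold]; j=5 S=164.8384 intr=0.0000 cont=0.0000 V=0.0000[hold]; j=6 S=197.3163 intr=0.0000 cont=0.0000 V=0.0000[hold]  S*(6)=80.2859
k=5: j=0 S=73.3816 intr=18.9784 cont=18.7883 V=18.9784[EX]; j=1 S=87.8399 intr=4.5201 cont=7.2821 V=7.2821[hold]; j=2 S=105.1469 intr=0.0000 cont=1.1755 V=1.1755[hold]; j=3 S=125.8639 intr=0.0000 cont=0.0000 V=0.0000[hold]; j=4 S=150.6628 intr=0.0000 cont=0.0000 V=0.0000[hold]; j=5 S=180.3477 intr=0.0000 cont=0.0000 V=0.0000[hold]  S*(5)=73.3816
k=4: j=0 S=80.2859 intr=12.0741 cont=13.2318 V=13.2318[hold]; j=1 S=96.1046 intr=0.0000 cont=4.2872 V=4.2872[hold]; j=2 S=115.0400 intr=0.0000 cont=0.5995 V=0.5995[hold]; j=3 S=137.7062 intr=0.0000 cont=0.0000 V=0.0000[hold]; j=4 S=164.8384 intr=0.0000 cont=0.0000 V=0.0000[hold]  S*(4)=-
k=3: j=0 S=87.8399 intr=4.5201 cont=8.8397 V=8.8397[hold]; j=1 S=105.1469 intr=0.0000 cont=2.4788 V=2.4788[hold]; j=2 S=125.8639 intr=0.0000 cont=0.3057 V=0.3057[hold]; j=3 S=150.6628 intr=0.0000 cont=0.0000 V=0.0000[hold]  S*(3)=-
k=2: j=0 S=96.1046 intr=0.0000 cont=5.7175 V=5.7175[hold]; j=1 S=115.0400 intr=0.0000 cont=1.4133 V=1.4133[hold]; j=2 S=137.7062 intr=0.0000 cont=0.1559 V=0.1559[hold]  S*(2)=-
k=1: j=0 S=105.1469 intr=0.0000 cont=3.6054 V=3.6054[hold]; j=1 S=125.8639 intr=0.0000 cont=0.7968 V=0.7968[hold]  S*(1)=-
k=0: j=0 S=115.0400 intr=0.0000 cont=2.2274 V=2.2274[hold]  S*(0)=-

price = 2.2274
boundary = - - - - - 73.3816 80.2859
tree:
2.2274
3.6054 0.7968
5.7175 1.4133 0.1559
8.8397 2.4788 0.3057 0.0000
13.2318 4.2872 0.5995 0.0000 0.0000
18.9784 7.2821 1.1755 0.0000 0.0000 0.0000
25.2890 12.0741 2.3051 0.0000 0.0000 0.0000 0.0000
31.0569 18.9784 4.5201 0.0000 0.0000 0.0000 0.0000 0.0000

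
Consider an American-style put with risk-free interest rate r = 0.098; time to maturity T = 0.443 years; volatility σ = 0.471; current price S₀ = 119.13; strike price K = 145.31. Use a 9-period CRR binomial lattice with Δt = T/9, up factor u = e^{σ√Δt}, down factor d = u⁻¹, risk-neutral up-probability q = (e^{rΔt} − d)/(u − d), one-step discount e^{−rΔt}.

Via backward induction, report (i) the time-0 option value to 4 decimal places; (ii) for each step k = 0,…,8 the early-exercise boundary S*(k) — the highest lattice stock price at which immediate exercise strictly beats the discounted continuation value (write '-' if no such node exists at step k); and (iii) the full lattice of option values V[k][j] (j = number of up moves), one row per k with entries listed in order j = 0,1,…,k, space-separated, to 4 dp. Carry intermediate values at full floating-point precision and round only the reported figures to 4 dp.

price = 29.9621
boundary = - - 96.6622 87.0712 96.6622 107.3097 96.6622 107.3097 119.1300
tree:
29.9621
38.7285 21.3813
48.6478 29.0660 13.8117
58.2388 38.2653 20.0381 7.6443
66.8782 48.6478 28.1296 12.0437 3.2661
74.6604 58.2388 38.0003 18.4132 5.7144 0.8199
81.6704 66.8782 48.6478 27.1033 9.7971 1.6379 0.0000
87.9848 74.6604 58.2388 38.0003 16.3383 3.2721 0.0000 0.0000
93.6727 81.6704 66.8782 48.6478 26.1800 6.5365 0.0000 0.0000 0.0000
98.7963 87.9848 74.6604 58.2388 38.0003 13.0577 0.0000 0.0000 0.0000 0.0000

Δt=0.04922, u=1.11015, d=0.90078, q=0.49699, disc=e^(-rΔt)=0.99519
k=9 terminal: V=max(K-S,0) → 98.7963 87.9848 74.6604 58.2388 38.0003 13.0577 0.0000 0.0000 0.0000 0.0000
k=8: j=0 S=51.6373 intr=93.6727 cont=92.9735 V=93.6727[EX]; j=1 S=63.6396 intr=81.6704 cont=80.9711 V=81.6704[EX]; j=2 S=78.4318 intr=66.8782 cont=66.1789 V=66.8782[EX]; j=3 S=96.6622 intr=48.6478 cont=47.9485 V=48.6478[EX]; j=4 S=119.1300 intr=26.1800 cont=25.4807 V=26.1800[EX]; j=5 S=146.8201 intr=0.0000 cont=6.5365 V=6.5365[hold]; j=6 S=180.9464 intr=0.0000 cont=0.0000 V=0.0000[hold]; j=7 S=223.0050 intr=0.0000 cont=0.0000 V=0.0000[hold]; j=8 S=274.8394 intr=0.0000 cont=0.0000 V=0.0000[hold]  S*(8)=119.1300
k=7: j=0 S=57.3252 intr=87.9848 cont=87.2856 V=87.9848[EX]; j=1 S=70.6496 intr=74.6604 cont=73.9611 V=74.6604[EX]; j=2 S=87.0712 intr=58.2388 cont=57.5396 V=58.2388[EX]; j=3 S=107.3097 intr=38.0003 cont=37.3011 V=38.0003[EX]; j=4 S=132.2523 intr=13.0577 cont=16.3383 V=16.3383[hold]; j=5 S=162.9926 intr=0.0000 cont=3.2721 V=3.2721[hold]; j=6 S=200.8780 intr=0.0000 cont=0.0000 V=0.0000[hold]; j=7 S=247.5693 intr=0.0000 cont=0.0000 V=0.0000[hold]  S*(7)=107.3097
k=6: j=0 S=63.6396 intr=81.6704 cont=80.9711 V=81.6704[EX]; j=1 S=78.4318 intr=66.8782 cont=66.1789 V=66.8782[EX]; j=2 S=96.6622 intr=48.6478 cont=47.9485 V=48.6478[EX]; j=3 S=119.1300 intr=26.1800 cont=27.1033 V=27.1033[hold]; j=4 S=146.8201 intr=0.0000 cont=9.7971 V=9.7971[hold]; j=5 S=180.9464 intr=0.0000 cont=1.6379 V=1.6379[hold]; j=6 S=223.0050 intr=0.0000 cont=0.0000 V=0.0000[hold]  S*(6)=96.6622
k=5: j=0 S=70.6496 intr=74.6604 cont=73.9611 V=74.6604[EX]; j=1 S=87.0712 intr=58.2388 cont=57.5396 V=58.2388[EX]; j=2 S=107.3097 intr=38.0003 cont=37.7578 V=38.0003[EX]; j=3 S=132.2523 intr=13.0577 cont=18.4132 V=18.4132[hold]; j=4 S=162.9926 intr=0.0000 cont=5.7144 V=5.7144[hold]; j=5 S=200.8780 intr=0.0000 cont=0.8199 V=0.8199[hold]  S*(5)=107.3097
k=4: j=0 S=78.4318 intr=66.8782 cont=66.1789 V=66.8782[EX]; j=1 S=96.6622 intr=48.6478 cont=47.9485 V=48.6478[EX]; j=2 S=119.1300 intr=26.1800 cont=28.1296 V=28.1296[hold]; j=3 S=146.8201 intr=0.0000 cont=12.0437 V=12.0437[hold]; j=4 S=180.9464 intr=0.0000 cont=3.2661 V=3.2661[hold]  S*(4)=96.6622
k=3: j=0 S=87.0712 intr=58.2388 cont=57.5396 V=58.2388[EX]; j=1 S=107.3097 intr=38.0003 cont=38.2653 V=38.2653[hold]; j=2 S=132.2523 intr=13.0577 cont=20.0381 V=20.0381[hold]; j=3 S=162.9926 intr=0.0000 cont=7.6443 V=7.6443[hold]  S*(3)=87.0712
k=2: j=0 S=96.6622 intr=48.6478 cont=48.0796 V=48.6478[EX]; j=1 S=119.1300 intr=26.1800 cont=29.0660 V=29.0660[hold]; j=2 S=146.8201 intr=0.0000 cont=13.8117 V=13.8117[hold]  S*(2)=96.6622
k=1: j=0 S=107.3097 intr=38.0003 cont=38.7285 V=38.7285[hold]; j=1 S=132.2523 intr=13.0577 cont=21.3813 V=21.3813[hold]  S*(1)=-
k=0: j=0 S=119.1300 intr=26.1800 cont=29.9621 V=29.9621[hold]  S*(0)=-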